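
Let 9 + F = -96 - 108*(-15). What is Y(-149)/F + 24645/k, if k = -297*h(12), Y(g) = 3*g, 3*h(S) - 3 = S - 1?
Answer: -4217413/233310 ≈ -18.076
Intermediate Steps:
h(S) = 2/3 + S/3 (h(S) = 1 + (S - 1)/3 = 1 + (-1 + S)/3 = 1 + (-1/3 + S/3) = 2/3 + S/3)
F = 1515 (F = -9 + (-96 - 108*(-15)) = -9 + (-96 + 1620) = -9 + 1524 = 1515)
k = -1386 (k = -297*(2/3 + (1/3)*12) = -297*(2/3 + 4) = -297*14/3 = -1386)
Y(-149)/F + 24645/k = (3*(-149))/1515 + 24645/(-1386) = -447*1/1515 + 24645*(-1/1386) = -149/505 - 8215/462 = -4217413/233310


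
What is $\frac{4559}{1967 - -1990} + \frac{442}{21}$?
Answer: $\frac{614911}{27699} \approx 22.2$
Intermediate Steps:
$\frac{4559}{1967 - -1990} + \frac{442}{21} = \frac{4559}{1967 + 1990} + 442 \cdot \frac{1}{21} = \frac{4559}{3957} + \frac{442}{21} = \frac{614911}{27699}$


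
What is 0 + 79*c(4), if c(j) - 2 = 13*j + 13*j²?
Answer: 20698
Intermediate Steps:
c(j) = 2 + 13*j + 13*j² (c(j) = 2 + (13*j + 13*j²) = 2 + 13*j + 13*j²)
0 + 79*c(4) = 0 + 79*(2 + 13*4 + 13*4²) = 0 + 79*(2 + 52 + 13*16) = 0 + 79*(2 + 52 + 208) = 0 + 79*262 = 0 + 20698 = 20698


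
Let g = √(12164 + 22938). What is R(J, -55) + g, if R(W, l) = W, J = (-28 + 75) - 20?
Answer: 27 + √35102 ≈ 214.36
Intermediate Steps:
g = √35102 ≈ 187.36
J = 27 (J = 47 - 20 = 27)
R(J, -55) + g = 27 + √35102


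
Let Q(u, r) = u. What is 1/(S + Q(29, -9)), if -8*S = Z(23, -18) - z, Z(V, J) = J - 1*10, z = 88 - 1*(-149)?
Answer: 8/497 ≈ 0.016097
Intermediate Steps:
z = 237 (z = 88 + 149 = 237)
Z(V, J) = -10 + J (Z(V, J) = J - 10 = -10 + J)
S = 265/8 (S = -((-10 - 18) - 1*237)/8 = -(-28 - 237)/8 = -⅛*(-265) = 265/8 ≈ 33.125)
1/(S + Q(29, -9)) = 1/(265/8 + 29) = 1/(497/8) = 8/497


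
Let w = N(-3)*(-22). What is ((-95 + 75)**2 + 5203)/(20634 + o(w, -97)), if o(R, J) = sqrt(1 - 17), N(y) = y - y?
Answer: 57806151/212880986 - 5603*I/106440493 ≈ 0.27154 - 5.264e-5*I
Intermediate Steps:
N(y) = 0
w = 0 (w = 0*(-22) = 0)
o(R, J) = 4*I (o(R, J) = sqrt(-16) = 4*I)
((-95 + 75)**2 + 5203)/(20634 + o(w, -97)) = ((-95 + 75)**2 + 5203)/(20634 + 4*I) = ((-20)**2 + 5203)*((20634 - 4*I)/425761972) = (400 + 5203)*((20634 - 4*I)/425761972) = 5603*((20634 - 4*I)/425761972) = 5603*(20634 - 4*I)/425761972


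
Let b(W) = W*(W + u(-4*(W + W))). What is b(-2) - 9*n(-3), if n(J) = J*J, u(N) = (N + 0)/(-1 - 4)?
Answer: -353/5 ≈ -70.600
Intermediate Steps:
u(N) = -N/5 (u(N) = N/(-5) = N*(-⅕) = -N/5)
b(W) = 13*W²/5 (b(W) = W*(W - (-4)*(W + W)/5) = W*(W - (-4)*2*W/5) = W*(W - (-8)*W/5) = W*(W + 8*W/5) = W*(13*W/5) = 13*W²/5)
n(J) = J²
b(-2) - 9*n(-3) = (13/5)*(-2)² - 9*(-3)² = (13/5)*4 - 9*9 = 52/5 - 81 = -353/5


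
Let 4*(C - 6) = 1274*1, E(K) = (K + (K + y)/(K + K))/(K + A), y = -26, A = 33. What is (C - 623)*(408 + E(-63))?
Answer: -308467711/2520 ≈ -1.2241e+5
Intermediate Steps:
E(K) = (K + (-26 + K)/(2*K))/(33 + K) (E(K) = (K + (K - 26)/(K + K))/(K + 33) = (K + (-26 + K)/((2*K)))/(33 + K) = (K + (-26 + K)*(1/(2*K)))/(33 + K) = (K + (-26 + K)/(2*K))/(33 + K))
C = 649/2 (C = 6 + (1274*1)/4 = 6 + (¼)*1274 = 6 + 637/2 = 649/2 ≈ 324.50)
(C - 623)*(408 + E(-63)) = (649/2 - 623)*(408 + (-13 + (-63)² + (½)*(-63))/((-63)*(33 - 63))) = -597*(408 - 1/63*(-13 + 3969 - 63/2)/(-30))/2 = -597*(408 - 1/63*(-1/30)*7849/2)/2 = -597*(408 + 7849/3780)/2 = -597/2*1550089/3780 = -308467711/2520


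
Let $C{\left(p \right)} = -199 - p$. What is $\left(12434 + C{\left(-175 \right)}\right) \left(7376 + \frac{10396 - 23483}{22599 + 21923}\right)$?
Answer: $\frac{2037605252925}{22261} \approx 9.1533 \cdot 10^{7}$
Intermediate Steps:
$\left(12434 + C{\left(-175 \right)}\right) \left(7376 + \frac{10396 - 23483}{22599 + 21923}\right) = \left(12434 - 24\right) \left(7376 + \frac{10396 - 23483}{22599 + 21923}\right) = \left(12434 + \left(-199 + 175\right)\right) \left(7376 - \frac{13087}{44522}\right) = \left(12434 - 24\right) \left(7376 - \frac{13087}{44522}\right) = 12410 \left(7376 - \frac{13087}{44522}\right) = 12410 \cdot \frac{328381185}{44522} = \frac{2037605252925}{22261}$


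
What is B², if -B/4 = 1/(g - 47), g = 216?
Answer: 16/28561 ≈ 0.00056020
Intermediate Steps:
B = -4/169 (B = -4/(216 - 47) = -4/169 ≈ -0.023669)
B² = (-4/169)² = 16/28561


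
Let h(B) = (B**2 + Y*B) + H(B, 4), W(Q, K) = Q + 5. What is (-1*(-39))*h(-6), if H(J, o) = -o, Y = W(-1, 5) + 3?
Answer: -390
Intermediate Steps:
W(Q, K) = 5 + Q
Y = 7 (Y = (5 - 1) + 3 = 4 + 3 = 7)
h(B) = -4 + B**2 + 7*B (h(B) = (B**2 + 7*B) - 1*4 = (B**2 + 7*B) - 4 = -4 + B**2 + 7*B)
(-1*(-39))*h(-6) = (-1*(-39))*(-4 + (-6)**2 + 7*(-6)) = 39*(-4 + 36 - 42) = 39*(-10) = -390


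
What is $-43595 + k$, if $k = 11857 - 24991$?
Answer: $-56729$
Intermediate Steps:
$k = -13134$
$-43595 + k = -43595 - 13134 = -56729$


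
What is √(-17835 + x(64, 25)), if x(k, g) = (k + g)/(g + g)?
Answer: I*√1783322/10 ≈ 133.54*I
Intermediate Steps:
x(k, g) = (g + k)/(2*g) (x(k, g) = (g + k)/((2*g)) = (g + k)*(1/(2*g)) = (g + k)/(2*g))
√(-17835 + x(64, 25)) = √(-17835 + (½)*(25 + 64)/25) = √(-17835 + (½)*(1/25)*89) = √(-17835 + 89/50) = √(-891661/50) = I*√1783322/10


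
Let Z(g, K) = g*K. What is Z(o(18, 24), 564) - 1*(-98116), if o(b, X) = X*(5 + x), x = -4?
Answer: 111652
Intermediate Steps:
o(b, X) = X (o(b, X) = X*(5 - 4) = X*1 = X)
Z(g, K) = K*g
Z(o(18, 24), 564) - 1*(-98116) = 564*24 - 1*(-98116) = 13536 + 98116 = 111652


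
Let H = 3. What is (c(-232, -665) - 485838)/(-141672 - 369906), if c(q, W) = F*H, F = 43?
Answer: 161903/170526 ≈ 0.94943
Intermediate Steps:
c(q, W) = 129 (c(q, W) = 43*3 = 129)
(c(-232, -665) - 485838)/(-141672 - 369906) = (129 - 485838)/(-141672 - 369906) = -485709/(-511578) = -485709*(-1/511578) = 161903/170526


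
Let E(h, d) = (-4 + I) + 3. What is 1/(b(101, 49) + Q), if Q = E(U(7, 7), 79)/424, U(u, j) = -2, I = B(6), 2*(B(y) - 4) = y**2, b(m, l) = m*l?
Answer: 424/2098397 ≈ 0.00020206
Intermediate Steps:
b(m, l) = l*m
B(y) = 4 + y**2/2
I = 22 (I = 4 + (1/2)*6**2 = 4 + (1/2)*36 = 4 + 18 = 22)
E(h, d) = 21 (E(h, d) = (-4 + 22) + 3 = 18 + 3 = 21)
Q = 21/424 ≈ 0.049528
1/(b(101, 49) + Q) = 1/(49*101 + 21/424) = 1/(4949 + 21/424) = 1/(2098397/424) = 424/2098397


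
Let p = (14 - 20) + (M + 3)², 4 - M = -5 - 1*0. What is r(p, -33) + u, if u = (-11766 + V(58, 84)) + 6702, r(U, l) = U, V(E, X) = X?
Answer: -4842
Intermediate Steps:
M = 9 (M = 4 - (-5 - 1*0) = 4 - (-5 + 0) = 4 - 1*(-5) = 4 + 5 = 9)
p = 138 (p = (14 - 20) + (9 + 3)² = -6 + 12² = -6 + 144 = 138)
u = -4980 (u = (-11766 + 84) + 6702 = -11682 + 6702 = -4980)
r(p, -33) + u = 138 - 4980 = -4842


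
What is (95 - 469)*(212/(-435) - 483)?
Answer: 78658558/435 ≈ 1.8082e+5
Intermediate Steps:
(95 - 469)*(212/(-435) - 483) = -374*(212*(-1/435) - 483) = -374*(-212/435 - 483) = -374*(-210317/435) = 78658558/435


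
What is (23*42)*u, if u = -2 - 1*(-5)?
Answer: 2898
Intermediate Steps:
u = 3 (u = -2 + 5 = 3)
(23*42)*u = (23*42)*3 = 966*3 = 2898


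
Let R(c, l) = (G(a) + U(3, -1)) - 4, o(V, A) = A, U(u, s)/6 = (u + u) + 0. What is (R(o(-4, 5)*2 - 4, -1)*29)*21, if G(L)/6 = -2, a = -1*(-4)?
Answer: 12180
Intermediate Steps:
U(u, s) = 12*u (U(u, s) = 6*((u + u) + 0) = 6*(2*u + 0) = 6*(2*u) = 12*u)
a = 4
G(L) = -12 (G(L) = 6*(-2) = -12)
R(c, l) = 20 (R(c, l) = (-12 + 12*3) - 4 = (-12 + 36) - 4 = 24 - 4 = 20)
(R(o(-4, 5)*2 - 4, -1)*29)*21 = (20*29)*21 = 580*21 = 12180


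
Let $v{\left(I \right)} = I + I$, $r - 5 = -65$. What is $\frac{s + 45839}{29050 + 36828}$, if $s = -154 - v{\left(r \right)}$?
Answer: $\frac{45805}{65878} \approx 0.6953$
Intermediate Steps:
$r = -60$ ($r = 5 - 65 = -60$)
$v{\left(I \right)} = 2 I$
$s = -34$ ($s = -154 - 2 \left(-60\right) = -154 - -120 = -154 + 120 = -34$)
$\frac{s + 45839}{29050 + 36828} = \frac{-34 + 45839}{29050 + 36828} = \frac{45805}{65878}$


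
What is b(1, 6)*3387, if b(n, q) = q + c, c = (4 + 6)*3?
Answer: 121932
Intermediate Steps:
c = 30 (c = 10*3 = 30)
b(n, q) = 30 + q (b(n, q) = q + 30 = 30 + q)
b(1, 6)*3387 = (30 + 6)*3387 = 36*3387 = 121932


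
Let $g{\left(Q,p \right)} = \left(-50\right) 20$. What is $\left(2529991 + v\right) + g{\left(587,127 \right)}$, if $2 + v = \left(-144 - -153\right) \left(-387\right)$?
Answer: $2525506$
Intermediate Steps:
$v = -3485$ ($v = -2 + \left(-144 - -153\right) \left(-387\right) = -2 + \left(-144 + 153\right) \left(-387\right) = -2 + 9 \left(-387\right) = -2 - 3483 = -3485$)
$g{\left(Q,p \right)} = -1000$
$\left(2529991 + v\right) + g{\left(587,127 \right)} = \left(2529991 - 3485\right) - 1000 = 2526506 - 1000 = 2525506$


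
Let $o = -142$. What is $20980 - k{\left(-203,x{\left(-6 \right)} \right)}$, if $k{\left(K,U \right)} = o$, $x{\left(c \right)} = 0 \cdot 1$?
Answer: $21122$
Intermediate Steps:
$x{\left(c \right)} = 0$
$k{\left(K,U \right)} = -142$
$20980 - k{\left(-203,x{\left(-6 \right)} \right)} = 20980 - -142 = 20980 + 142 = 21122$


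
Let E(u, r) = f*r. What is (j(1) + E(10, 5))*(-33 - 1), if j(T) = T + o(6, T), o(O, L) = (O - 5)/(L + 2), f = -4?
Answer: 1904/3 ≈ 634.67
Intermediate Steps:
E(u, r) = -4*r
o(O, L) = (-5 + O)/(2 + L)
j(T) = T + 1/(2 + T) (j(T) = T + (-5 + 6)/(2 + T) = T + 1/(2 + T))
(j(1) + E(10, 5))*(-33 - 1) = ((1 + 1*(2 + 1))/(2 + 1) - 4*5)*(-33 - 1) = ((1 + 1*3)/3 - 20)*(-34) = ((1 + 3)/3 - 20)*(-34) = ((⅓)*4 - 20)*(-34) = (4/3 - 20)*(-34) = -56/3*(-34) = 1904/3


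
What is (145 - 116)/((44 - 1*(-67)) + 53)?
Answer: 29/164 ≈ 0.17683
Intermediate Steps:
(145 - 116)/((44 - 1*(-67)) + 53) = 29/((44 + 67) + 53) = 29/(111 + 53) = 29/164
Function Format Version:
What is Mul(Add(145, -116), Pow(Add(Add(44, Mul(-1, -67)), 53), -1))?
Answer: Rational(29, 164) ≈ 0.17683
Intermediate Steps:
Mul(Add(145, -116), Pow(Add(Add(44, Mul(-1, -67)), 53), -1)) = Mul(29, Pow(Add(Add(44, 67), 53), -1)) = Mul(29, Pow(Add(111, 53), -1)) = Mul(29, Pow(164, -1)) = Mul(29, Rational(1, 164)) = Rational(29, 164)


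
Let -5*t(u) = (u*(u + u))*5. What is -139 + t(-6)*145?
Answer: -10579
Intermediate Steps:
t(u) = -2*u² (t(u) = -u*(u + u)*5/5 = -u*(2*u)*5/5 = -2*u²*5/5 = -2*u²)
-139 + t(-6)*145 = -139 - 2*(-6)²*145 = -139 - 2*36*145 = -139 - 72*145 = -139 - 10440 = -10579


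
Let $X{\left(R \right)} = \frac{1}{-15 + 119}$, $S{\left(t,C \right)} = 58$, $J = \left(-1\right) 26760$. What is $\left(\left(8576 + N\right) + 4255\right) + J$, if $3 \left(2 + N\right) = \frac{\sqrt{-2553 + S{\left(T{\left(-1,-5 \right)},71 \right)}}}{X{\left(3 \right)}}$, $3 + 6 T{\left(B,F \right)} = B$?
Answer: $-13931 + \frac{104 i \sqrt{2495}}{3} \approx -13931.0 + 1731.6 i$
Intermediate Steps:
$T{\left(B,F \right)} = - \frac{1}{2} + \frac{B}{6}$
$J = -26760$
$X{\left(R \right)} = \frac{1}{104}$
$N = -2 + \frac{104 i \sqrt{2495}}{3}$ ($N = -2 + \frac{\sqrt{-2553 + 58} \frac{1}{\frac{1}{104}}}{3} = -2 + \frac{\sqrt{-2495} \cdot 104}{3} = -2 + \frac{i \sqrt{2495} \cdot 104}{3} = -2 + \frac{104 i \sqrt{2495}}{3} \approx -2.0 + 1731.6 i$)
$\left(\left(8576 + N\right) + 4255\right) + J = \left(\left(8576 - \left(2 - \frac{104 i \sqrt{2495}}{3}\right)\right) + 4255\right) - 26760 = \left(\left(8574 + \frac{104 i \sqrt{2495}}{3}\right) + 4255\right) - 26760 = \left(12829 + \frac{104 i \sqrt{2495}}{3}\right) - 26760 = -13931 + \frac{104 i \sqrt{2495}}{3}$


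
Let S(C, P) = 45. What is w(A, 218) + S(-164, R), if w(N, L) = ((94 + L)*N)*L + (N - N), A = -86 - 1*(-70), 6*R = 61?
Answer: -1088211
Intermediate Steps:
R = 61/6 (R = (⅙)*61 = 61/6 ≈ 10.167)
A = -16 (A = -86 + 70 = -16)
w(N, L) = L*N*(94 + L) (w(N, L) = (N*(94 + L))*L + 0 = L*N*(94 + L) + 0 = L*N*(94 + L))
w(A, 218) + S(-164, R) = 218*(-16)*(94 + 218) + 45 = 218*(-16)*312 + 45 = -1088256 + 45 = -1088211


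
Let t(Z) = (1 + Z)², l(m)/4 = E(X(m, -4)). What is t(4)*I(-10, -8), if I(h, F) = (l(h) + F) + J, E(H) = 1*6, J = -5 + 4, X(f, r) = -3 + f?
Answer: 375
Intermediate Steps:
J = -1
E(H) = 6
l(m) = 24 (l(m) = 4*6 = 24)
I(h, F) = 23 + F (I(h, F) = (24 + F) - 1 = 23 + F)
t(4)*I(-10, -8) = (1 + 4)²*(23 - 8) = 5²*15 = 25*15 = 375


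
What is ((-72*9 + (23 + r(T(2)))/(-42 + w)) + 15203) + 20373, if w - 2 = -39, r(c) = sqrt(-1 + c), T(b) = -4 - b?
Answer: 2759289/79 - I*sqrt(7)/79 ≈ 34928.0 - 0.033491*I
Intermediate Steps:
w = -37 (w = 2 - 39 = -37)
((-72*9 + (23 + r(T(2)))/(-42 + w)) + 15203) + 20373 = ((-72*9 + (23 + sqrt(-1 + (-4 - 1*2)))/(-42 - 37)) + 15203) + 20373 = ((-648 + (23 + sqrt(-1 + (-4 - 2)))/(-79)) + 15203) + 20373 = ((-648 + (23 + sqrt(-1 - 6))*(-1/79)) + 15203) + 20373 = ((-648 + (23 + sqrt(-7))*(-1/79)) + 15203) + 20373 = ((-648 + (23 + I*sqrt(7))*(-1/79)) + 15203) + 20373 = ((-648 + (-23/79 - I*sqrt(7)/79)) + 15203) + 20373 = ((-51215/79 - I*sqrt(7)/79) + 15203) + 20373 = (1149822/79 - I*sqrt(7)/79) + 20373 = 2759289/79 - I*sqrt(7)/79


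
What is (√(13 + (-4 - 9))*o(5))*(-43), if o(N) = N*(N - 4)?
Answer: 0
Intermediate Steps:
o(N) = N*(-4 + N)
(√(13 + (-4 - 9))*o(5))*(-43) = (√(13 + (-4 - 9))*(5*(-4 + 5)))*(-43) = (√(13 - 13)*(5*1))*(-43) = (√0*5)*(-43) = (0*5)*(-43) = 0*(-43) = 0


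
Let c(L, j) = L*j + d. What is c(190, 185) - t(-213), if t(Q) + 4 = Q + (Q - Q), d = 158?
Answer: 35525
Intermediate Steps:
c(L, j) = 158 + L*j (c(L, j) = L*j + 158 = 158 + L*j)
t(Q) = -4 + Q (t(Q) = -4 + (Q + (Q - Q)) = -4 + (Q + 0) = -4 + Q)
c(190, 185) - t(-213) = (158 + 190*185) - (-4 - 213) = (158 + 35150) - 1*(-217) = 35308 + 217 = 35525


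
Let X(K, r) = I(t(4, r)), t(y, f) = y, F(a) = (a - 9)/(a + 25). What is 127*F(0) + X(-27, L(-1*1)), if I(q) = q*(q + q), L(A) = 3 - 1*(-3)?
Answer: -343/25 ≈ -13.720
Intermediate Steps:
F(a) = (-9 + a)/(25 + a)
L(A) = 6 (L(A) = 3 + 3 = 6)
I(q) = 2*q**2 (I(q) = q*(2*q) = 2*q**2)
X(K, r) = 32 (X(K, r) = 2*4**2 = 2*16 = 32)
127*F(0) + X(-27, L(-1*1)) = 127*((-9 + 0)/(25 + 0)) + 32 = 127*(-9/25) + 32 = -1143/25 + 32 = -343/25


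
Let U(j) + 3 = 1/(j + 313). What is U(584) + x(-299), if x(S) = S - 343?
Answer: -578564/897 ≈ -645.00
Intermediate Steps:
x(S) = -343 + S
U(j) = -3 + 1/(313 + j) (U(j) = -3 + 1/(j + 313) = -3 + 1/(313 + j))
U(584) + x(-299) = (-938 - 3*584)/(313 + 584) + (-343 - 299) = (-938 - 1752)/897 - 642 = (1/897)*(-2690) - 642 = -2690/897 - 642 = -578564/897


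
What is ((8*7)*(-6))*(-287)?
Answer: 96432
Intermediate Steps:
((8*7)*(-6))*(-287) = (56*(-6))*(-287) = -336*(-287) = 96432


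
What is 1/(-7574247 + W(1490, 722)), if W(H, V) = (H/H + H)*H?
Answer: -1/5352657 ≈ -1.8682e-7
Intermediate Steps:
W(H, V) = H*(1 + H) (W(H, V) = (1 + H)*H = H*(1 + H))
1/(-7574247 + W(1490, 722)) = 1/(-7574247 + 1490*(1 + 1490)) = 1/(-7574247 + 1490*1491) = 1/(-7574247 + 2221590) = 1/(-5352657) = -1/5352657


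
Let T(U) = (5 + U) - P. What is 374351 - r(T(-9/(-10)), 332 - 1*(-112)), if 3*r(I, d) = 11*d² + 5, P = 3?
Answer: -1045448/3 ≈ -3.4848e+5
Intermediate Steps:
T(U) = 2 + U (T(U) = (5 + U) - 1*3 = (5 + U) - 3 = 2 + U)
r(I, d) = 5/3 + 11*d²/3 (r(I, d) = (11*d² + 5)/3 = (5 + 11*d²)/3 = 5/3 + 11*d²/3)
374351 - r(T(-9/(-10)), 332 - 1*(-112)) = 374351 - (5/3 + 11*(332 - 1*(-112))²/3) = 374351 - (5/3 + 11*(332 + 112)²/3) = 374351 - (5/3 + (11/3)*444²) = 374351 - (5/3 + (11/3)*197136) = 374351 - (5/3 + 722832) = 374351 - 1*2168501/3 = 374351 - 2168501/3 = -1045448/3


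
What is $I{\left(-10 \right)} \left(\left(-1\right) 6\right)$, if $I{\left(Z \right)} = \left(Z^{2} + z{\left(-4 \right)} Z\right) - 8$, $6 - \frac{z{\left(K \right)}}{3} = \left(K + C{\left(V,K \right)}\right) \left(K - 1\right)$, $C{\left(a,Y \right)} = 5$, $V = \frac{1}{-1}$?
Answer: $1428$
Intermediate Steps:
$V = -1$
$z{\left(K \right)} = 18 - 3 \left(-1 + K\right) \left(5 + K\right)$ ($z{\left(K \right)} = 18 - 3 \left(K + 5\right) \left(K - 1\right) = 18 - 3 \left(5 + K\right) \left(-1 + K\right) = 18 - 3 \left(-1 + K\right) \left(5 + K\right)$)
$I{\left(Z \right)} = -8 + Z^{2} + 33 Z$ ($I{\left(Z \right)} = \left(Z^{2} + \left(33 - -48 - 3 \left(-4\right)^{2}\right) Z\right) - 8 = \left(Z^{2} + \left(33 + 48 - 48\right) Z\right) - 8 = \left(Z^{2} + 33 Z\right) - 8 = -8 + Z^{2} + 33 Z$)
$I{\left(-10 \right)} \left(\left(-1\right) 6\right) = \left(-8 + \left(-10\right)^{2} + 33 \left(-10\right)\right) \left(\left(-1\right) 6\right) = \left(-8 + 100 - 330\right) \left(-6\right) = \left(-238\right) \left(-6\right) = 1428$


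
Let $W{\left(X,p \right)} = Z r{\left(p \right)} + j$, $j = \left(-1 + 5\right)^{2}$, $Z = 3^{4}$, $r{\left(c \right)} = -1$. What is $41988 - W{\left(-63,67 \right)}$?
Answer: $42053$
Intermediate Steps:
$Z = 81$
$j = 16$ ($j = 4^{2} = 16$)
$W{\left(X,p \right)} = -65$ ($W{\left(X,p \right)} = 81 \left(-1\right) + 16 = -81 + 16 = -65$)
$41988 - W{\left(-63,67 \right)} = 41988 - -65 = 41988 + 65 = 42053$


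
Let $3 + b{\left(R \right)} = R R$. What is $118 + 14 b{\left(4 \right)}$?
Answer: $300$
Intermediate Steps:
$b{\left(R \right)} = -3 + R^{2}$ ($b{\left(R \right)} = -3 + R R = -3 + R^{2}$)
$118 + 14 b{\left(4 \right)} = 118 + 14 \left(-3 + 4^{2}\right) = 118 + 14 \left(-3 + 16\right) = 118 + 14 \cdot 13 = 118 + 182 = 300$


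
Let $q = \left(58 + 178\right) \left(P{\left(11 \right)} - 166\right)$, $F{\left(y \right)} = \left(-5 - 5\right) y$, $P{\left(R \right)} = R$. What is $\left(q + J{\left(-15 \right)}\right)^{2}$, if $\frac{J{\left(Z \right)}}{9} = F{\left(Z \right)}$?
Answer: $1241152900$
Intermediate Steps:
$F{\left(y \right)} = - 10 y$
$J{\left(Z \right)} = - 90 Z$ ($J{\left(Z \right)} = 9 \left(- 10 Z\right) = - 90 Z$)
$q = -36580$ ($q = \left(58 + 178\right) \left(11 - 166\right) = 236 \left(-155\right) = -36580$)
$\left(q + J{\left(-15 \right)}\right)^{2} = \left(-36580 - -1350\right)^{2} = \left(-36580 + 1350\right)^{2} = \left(-35230\right)^{2} = 1241152900$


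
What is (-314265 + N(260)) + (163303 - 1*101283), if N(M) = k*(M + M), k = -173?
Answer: -342205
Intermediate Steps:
N(M) = -346*M (N(M) = -173*(M + M) = -346*M)
(-314265 + N(260)) + (163303 - 1*101283) = (-314265 - 346*260) + (163303 - 1*101283) = (-314265 - 89960) + (163303 - 101283) = -404225 + 62020 = -342205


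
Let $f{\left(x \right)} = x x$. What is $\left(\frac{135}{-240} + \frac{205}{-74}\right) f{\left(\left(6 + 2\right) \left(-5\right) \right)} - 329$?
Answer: $- \frac{209473}{37} \approx -5661.4$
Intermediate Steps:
$f{\left(x \right)} = x^{2}$
$\left(\frac{135}{-240} + \frac{205}{-74}\right) f{\left(\left(6 + 2\right) \left(-5\right) \right)} - 329 = \left(\frac{135}{-240} + \frac{205}{-74}\right) \left(\left(6 + 2\right) \left(-5\right)\right)^{2} - 329 = \left(135 \left(- \frac{1}{240}\right) + 205 \left(- \frac{1}{74}\right)\right) \left(8 \left(-5\right)\right)^{2} - 329 = \left(- \frac{9}{16} - \frac{205}{74}\right) \left(-40\right)^{2} - 329 = \left(- \frac{1973}{592}\right) 1600 - 329 = - \frac{197300}{37} - 329 = - \frac{209473}{37}$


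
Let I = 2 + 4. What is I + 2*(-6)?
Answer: -6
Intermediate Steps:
I = 6
I + 2*(-6) = 6 + 2*(-6) = 6 - 12 = -6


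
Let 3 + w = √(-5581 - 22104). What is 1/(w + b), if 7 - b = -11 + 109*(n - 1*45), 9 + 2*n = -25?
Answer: 6773/45901214 - 7*I*√565/45901214 ≈ 0.00014756 - 3.6249e-6*I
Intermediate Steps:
n = -17 (n = -9/2 + (½)*(-25) = -9/2 - 25/2 = -17)
w = -3 + 7*I*√565 (w = -3 + √(-5581 - 22104) = -3 + √(-27685) = -3 + 7*I*√565 ≈ -3.0 + 166.39*I)
b = 6776 (b = 7 - (-11 + 109*(-17 - 1*45)) = 7 - (-11 + 109*(-17 - 45)) = 7 - (-11 + 109*(-62)) = 7 - (-11 - 6758) = 7 - 1*(-6769) = 7 + 6769 = 6776)
1/(w + b) = 1/((-3 + 7*I*√565) + 6776) = 1/(6773 + 7*I*√565)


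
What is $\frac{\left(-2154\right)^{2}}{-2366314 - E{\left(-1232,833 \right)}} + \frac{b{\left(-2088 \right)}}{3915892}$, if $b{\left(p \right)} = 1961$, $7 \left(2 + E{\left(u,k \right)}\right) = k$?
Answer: $- \frac{18163986195481}{9266688221452} \approx -1.9601$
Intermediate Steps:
$E{\left(u,k \right)} = -2 + \frac{k}{7}$
$\frac{\left(-2154\right)^{2}}{-2366314 - E{\left(-1232,833 \right)}} + \frac{b{\left(-2088 \right)}}{3915892} = \frac{\left(-2154\right)^{2}}{-2366314 - \left(-2 + \frac{1}{7} \cdot 833\right)} + \frac{1961}{3915892} = \frac{4639716}{-2366314 - \left(-2 + 119\right)} + 1961 \cdot \frac{1}{3915892} = \frac{4639716}{-2366314 - 117} + \frac{1961}{3915892} = \frac{4639716}{-2366431} + \frac{1961}{3915892} = 4639716 \left(- \frac{1}{2366431}\right) + \frac{1961}{3915892} = - \frac{4639716}{2366431} + \frac{1961}{3915892} = - \frac{18163986195481}{9266688221452}$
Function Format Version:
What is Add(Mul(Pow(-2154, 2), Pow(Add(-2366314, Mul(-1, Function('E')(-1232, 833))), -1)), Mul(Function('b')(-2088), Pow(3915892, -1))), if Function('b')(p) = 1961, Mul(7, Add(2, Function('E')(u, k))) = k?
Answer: Rational(-18163986195481, 9266688221452) ≈ -1.9601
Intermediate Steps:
Function('E')(u, k) = Add(-2, Mul(Rational(1, 7), k))
Add(Mul(Pow(-2154, 2), Pow(Add(-2366314, Mul(-1, Function('E')(-1232, 833))), -1)), Mul(Function('b')(-2088), Pow(3915892, -1))) = Add(Mul(Pow(-2154, 2), Pow(Add(-2366314, Mul(-1, Add(-2, Mul(Rational(1, 7), 833)))), -1)), Mul(1961, Pow(3915892, -1))) = Add(Mul(4639716, Pow(Add(-2366314, Mul(-1, Add(-2, 119))), -1)), Mul(1961, Rational(1, 3915892))) = Add(Mul(4639716, Pow(Add(-2366314, Mul(-1, 117)), -1)), Rational(1961, 3915892)) = Add(Mul(4639716, Pow(Add(-2366314, -117), -1)), Rational(1961, 3915892)) = Add(Mul(4639716, Pow(-2366431, -1)), Rational(1961, 3915892)) = Add(Mul(4639716, Rational(-1, 2366431)), Rational(1961, 3915892)) = Add(Rational(-4639716, 2366431), Rational(1961, 3915892)) = Rational(-18163986195481, 9266688221452)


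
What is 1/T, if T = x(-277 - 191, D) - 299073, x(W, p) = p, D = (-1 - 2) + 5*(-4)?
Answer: -1/299096 ≈ -3.3434e-6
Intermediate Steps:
D = -23 (D = -3 - 20 = -23)
T = -299096 (T = -23 - 299073 = -299096)
1/T = 1/(-299096) = -1/299096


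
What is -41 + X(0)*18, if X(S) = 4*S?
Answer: -41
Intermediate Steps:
-41 + X(0)*18 = -41 + (4*0)*18 = -41 + 0*18 = -41 + 0 = -41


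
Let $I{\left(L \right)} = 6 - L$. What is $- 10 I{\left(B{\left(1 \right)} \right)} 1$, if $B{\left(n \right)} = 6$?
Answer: $0$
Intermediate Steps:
$- 10 I{\left(B{\left(1 \right)} \right)} 1 = - 10 \left(6 - 6\right) 1 = \left(-10\right) 0 \cdot 1 = 0 \cdot 1 = 0$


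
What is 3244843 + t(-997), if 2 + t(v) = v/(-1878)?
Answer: 6093812395/1878 ≈ 3.2448e+6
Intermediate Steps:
t(v) = -2 - v/1878 (t(v) = -2 + v/(-1878) = -2 + v*(-1/1878) = -2 - v/1878)
3244843 + t(-997) = 3244843 + (-2 - 1/1878*(-997)) = 3244843 + (-2 + 997/1878) = 3244843 - 2759/1878 = 6093812395/1878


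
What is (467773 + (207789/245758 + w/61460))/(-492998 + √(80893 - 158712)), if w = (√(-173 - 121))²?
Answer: -62200414887314672474/65554520769551595315 - 126167681993263*I*√77819/65554520769551595315 ≈ -0.94883 - 0.00053689*I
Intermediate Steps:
w = -294 (w = (√(-294))² = (7*I*√6)² = -294)
(467773 + (207789/245758 + w/61460))/(-492998 + √(80893 - 158712)) = (467773 + (207789/245758 - 294/61460))/(-492998 + √(80893 - 158712)) = (467773 + (207789*(1/245758) - 294*1/61460))/(-492998 + √(-77819)) = (467773 + (207789/245758 - 21/4390))/(-492998 + I*√77819) = (467773 + 226758198/269719405)/(-492998 + I*√77819) = 126167681993263/(269719405*(-492998 + I*√77819))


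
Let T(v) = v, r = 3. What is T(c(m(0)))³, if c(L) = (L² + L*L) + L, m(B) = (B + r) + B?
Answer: 9261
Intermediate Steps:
m(B) = 3 + 2*B (m(B) = (B + 3) + B = (3 + B) + B = 3 + 2*B)
c(L) = L + 2*L² (c(L) = (L² + L²) + L = 2*L² + L = L + 2*L²)
T(c(m(0)))³ = ((3 + 2*0)*(1 + 2*(3 + 2*0)))³ = ((3 + 0)*(1 + 2*(3 + 0)))³ = (3*(1 + 2*3))³ = (3*(1 + 6))³ = (3*7)³ = 21³ = 9261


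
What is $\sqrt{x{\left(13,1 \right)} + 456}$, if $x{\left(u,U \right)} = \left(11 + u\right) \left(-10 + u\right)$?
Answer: $4 \sqrt{33} \approx 22.978$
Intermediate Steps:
$x{\left(u,U \right)} = \left(-10 + u\right) \left(11 + u\right)$
$\sqrt{x{\left(13,1 \right)} + 456} = \sqrt{\left(-110 + 13 + 13^{2}\right) + 456} = \sqrt{\left(-110 + 13 + 169\right) + 456} = \sqrt{72 + 456} = \sqrt{528} = 4 \sqrt{33}$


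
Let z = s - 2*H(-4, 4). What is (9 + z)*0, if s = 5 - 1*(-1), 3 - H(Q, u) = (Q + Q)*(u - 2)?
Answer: 0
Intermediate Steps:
H(Q, u) = 3 - 2*Q*(-2 + u) (H(Q, u) = 3 - (Q + Q)*(u - 2) = 3 - 2*Q*(-2 + u))
s = 6 (s = 5 + 1 = 6)
z = -32 (z = 6 - 2*(3 + 4*(-4) - 2*(-4)*4) = 6 - 2*(3 - 16 + 32) = 6 - 2*19 = 6 - 38 = -32)
(9 + z)*0 = (9 - 32)*0 = -23*0 = 0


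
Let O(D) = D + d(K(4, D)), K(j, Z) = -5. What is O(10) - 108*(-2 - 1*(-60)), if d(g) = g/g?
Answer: -6253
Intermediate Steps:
d(g) = 1
O(D) = 1 + D (O(D) = D + 1 = 1 + D)
O(10) - 108*(-2 - 1*(-60)) = (1 + 10) - 108*(-2 - 1*(-60)) = 11 - 108*(-2 + 60) = 11 - 108*58 = 11 - 6264 = -6253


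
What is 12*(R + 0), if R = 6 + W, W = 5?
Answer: 132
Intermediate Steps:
R = 11 (R = 6 + 5 = 11)
12*(R + 0) = 12*(11 + 0) = 12*11 = 132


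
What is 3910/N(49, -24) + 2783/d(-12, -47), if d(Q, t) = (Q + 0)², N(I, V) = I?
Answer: 699407/7056 ≈ 99.122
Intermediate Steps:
d(Q, t) = Q²
3910/N(49, -24) + 2783/d(-12, -47) = 3910/49 + 2783/((-12)²) = 3910*(1/49) + 2783/144 = 3910/49 + 2783*(1/144) = 3910/49 + 2783/144 = 699407/7056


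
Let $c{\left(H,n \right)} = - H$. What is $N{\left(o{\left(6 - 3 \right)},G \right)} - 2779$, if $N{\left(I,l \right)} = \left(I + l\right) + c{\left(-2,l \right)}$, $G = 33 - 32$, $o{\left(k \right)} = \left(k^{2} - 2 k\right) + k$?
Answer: $-2770$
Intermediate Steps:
$o{\left(k \right)} = k^{2} - k$
$G = 1$ ($G = 33 - 32 = 1$)
$N{\left(I,l \right)} = 2 + I + l$ ($N{\left(I,l \right)} = \left(I + l\right) - -2 = \left(I + l\right) + 2 = 2 + I + l$)
$N{\left(o{\left(6 - 3 \right)},G \right)} - 2779 = \left(2 + \left(6 - 3\right) \left(-1 + \left(6 - 3\right)\right) + 1\right) - 2779 = \left(2 + 3 \left(-1 + 3\right) + 1\right) - 2779 = \left(2 + 3 \cdot 2 + 1\right) - 2779 = \left(2 + 6 + 1\right) - 2779 = 9 - 2779 = -2770$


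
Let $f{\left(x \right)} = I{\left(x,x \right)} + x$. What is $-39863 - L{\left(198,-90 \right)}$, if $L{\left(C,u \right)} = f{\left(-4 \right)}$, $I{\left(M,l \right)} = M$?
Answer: $-39855$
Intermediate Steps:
$f{\left(x \right)} = 2 x$ ($f{\left(x \right)} = x + x = 2 x$)
$L{\left(C,u \right)} = -8$ ($L{\left(C,u \right)} = 2 \left(-4\right) = -8$)
$-39863 - L{\left(198,-90 \right)} = -39863 - -8 = -39863 + 8 = -39855$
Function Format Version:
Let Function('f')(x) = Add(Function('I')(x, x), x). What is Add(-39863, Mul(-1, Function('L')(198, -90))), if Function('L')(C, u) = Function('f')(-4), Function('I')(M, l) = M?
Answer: -39855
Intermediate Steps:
Function('f')(x) = Mul(2, x) (Function('f')(x) = Add(x, x) = Mul(2, x))
Function('L')(C, u) = -8 (Function('L')(C, u) = Mul(2, -4) = -8)
Add(-39863, Mul(-1, Function('L')(198, -90))) = Add(-39863, Mul(-1, -8)) = Add(-39863, 8) = -39855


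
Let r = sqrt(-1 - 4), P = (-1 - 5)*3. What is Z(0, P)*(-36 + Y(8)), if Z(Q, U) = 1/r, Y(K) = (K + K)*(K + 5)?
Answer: -172*I*sqrt(5)/5 ≈ -76.921*I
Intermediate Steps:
P = -18 (P = -6*3 = -18)
Y(K) = 2*K*(5 + K) (Y(K) = (2*K)*(5 + K) = 2*K*(5 + K))
r = I*sqrt(5) (r = sqrt(-5) = I*sqrt(5) ≈ 2.2361*I)
Z(Q, U) = -I*sqrt(5)/5 (Z(Q, U) = 1/(I*sqrt(5)) = -I*sqrt(5)/5)
Z(0, P)*(-36 + Y(8)) = (-I*sqrt(5)/5)*(-36 + 2*8*(5 + 8)) = (-I*sqrt(5)/5)*(-36 + 2*8*13) = (-I*sqrt(5)/5)*(-36 + 208) = -I*sqrt(5)/5*172 = -172*I*sqrt(5)/5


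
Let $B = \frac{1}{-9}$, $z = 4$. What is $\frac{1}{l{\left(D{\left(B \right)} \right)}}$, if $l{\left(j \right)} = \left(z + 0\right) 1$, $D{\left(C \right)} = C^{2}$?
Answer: $\frac{1}{4} \approx 0.25$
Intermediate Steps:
$B = - \frac{1}{9} \approx -0.11111$
$l{\left(j \right)} = 4$ ($l{\left(j \right)} = \left(4 + 0\right) 1 = 4 \cdot 1 = 4$)
$\frac{1}{l{\left(D{\left(B \right)} \right)}} = \frac{1}{4}$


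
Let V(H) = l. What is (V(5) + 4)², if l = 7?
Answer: 121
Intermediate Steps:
V(H) = 7
(V(5) + 4)² = (7 + 4)² = 11² = 121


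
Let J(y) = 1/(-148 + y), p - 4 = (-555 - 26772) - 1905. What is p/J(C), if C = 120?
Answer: 818384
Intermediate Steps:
p = -29228 (p = 4 + ((-555 - 26772) - 1905) = 4 + (-27327 - 1905) = 4 - 29232 = -29228)
p/J(C) = -29228/(1/(-148 + 120)) = -29228/(1/(-28)) = -29228/(-1/28) = -29228*(-28) = 818384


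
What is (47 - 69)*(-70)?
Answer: 1540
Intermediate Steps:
(47 - 69)*(-70) = -22*(-70) = 1540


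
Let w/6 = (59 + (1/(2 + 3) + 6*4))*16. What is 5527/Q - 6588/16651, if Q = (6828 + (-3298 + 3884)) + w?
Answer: -47165143/1282226906 ≈ -0.036784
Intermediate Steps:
w = 39936/5 (w = 6*((59 + (1/(2 + 3) + 6*4))*16) = 6*((59 + (1/5 + 24))*16) = 6*((59 + (⅕ + 24))*16) = 6*((59 + 121/5)*16) = 6*((416/5)*16) = 6*(6656/5) = 39936/5 ≈ 7987.2)
Q = 77006/5 (Q = (6828 + (-3298 + 3884)) + 39936/5 = (6828 + 586) + 39936/5 = 7414 + 39936/5 = 77006/5 ≈ 15401.)
5527/Q - 6588/16651 = 5527/(77006/5) - 6588/16651 = 5527*(5/77006) - 6588*1/16651 = 27635/77006 - 6588/16651 = -47165143/1282226906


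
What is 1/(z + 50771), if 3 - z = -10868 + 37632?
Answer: 1/24010 ≈ 4.1649e-5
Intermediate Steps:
z = -26761 (z = 3 - (-10868 + 37632) = 3 - 1*26764 = 3 - 26764 = -26761)
1/(z + 50771) = 1/(-26761 + 50771) = 1/24010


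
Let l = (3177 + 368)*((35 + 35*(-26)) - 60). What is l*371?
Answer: -1229707325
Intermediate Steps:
l = -3314575 (l = 3545*((35 - 910) - 60) = 3545*(-875 - 60) = 3545*(-935) = -3314575)
l*371 = -3314575*371 = -1229707325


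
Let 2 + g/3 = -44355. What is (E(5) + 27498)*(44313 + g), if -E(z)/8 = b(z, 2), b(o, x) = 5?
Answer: -2437117164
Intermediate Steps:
E(z) = -40 (E(z) = -8*5 = -40)
g = -133071 (g = -6 + 3*(-44355) = -6 - 133065 = -133071)
(E(5) + 27498)*(44313 + g) = (-40 + 27498)*(44313 - 133071) = 27458*(-88758) = -2437117164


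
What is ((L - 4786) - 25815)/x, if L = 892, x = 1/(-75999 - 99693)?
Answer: 5219633628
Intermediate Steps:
x = -1/175692 (x = 1/(-175692) = -1/175692 ≈ -5.6918e-6)
((L - 4786) - 25815)/x = ((892 - 4786) - 25815)/(-1/175692) = (-3894 - 25815)*(-175692) = -29709*(-175692) = 5219633628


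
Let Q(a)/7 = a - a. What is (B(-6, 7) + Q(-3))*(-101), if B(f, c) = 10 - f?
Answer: -1616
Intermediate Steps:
Q(a) = 0 (Q(a) = 7*(a - a) = 7*0 = 0)
(B(-6, 7) + Q(-3))*(-101) = ((10 - 1*(-6)) + 0)*(-101) = ((10 + 6) + 0)*(-101) = (16 + 0)*(-101) = 16*(-101) = -1616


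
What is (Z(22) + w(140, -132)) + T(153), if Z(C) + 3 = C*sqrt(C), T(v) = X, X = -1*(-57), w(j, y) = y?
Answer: -78 + 22*sqrt(22) ≈ 25.189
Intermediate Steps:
X = 57
T(v) = 57
Z(C) = -3 + C**(3/2) (Z(C) = -3 + C*sqrt(C) = -3 + C**(3/2))
(Z(22) + w(140, -132)) + T(153) = ((-3 + 22**(3/2)) - 132) + 57 = ((-3 + 22*sqrt(22)) - 132) + 57 = (-135 + 22*sqrt(22)) + 57 = -78 + 22*sqrt(22)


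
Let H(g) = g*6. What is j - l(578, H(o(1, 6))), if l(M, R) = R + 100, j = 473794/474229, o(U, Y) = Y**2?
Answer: -149382570/474229 ≈ -315.00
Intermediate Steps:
j = 473794/474229 (j = 473794*(1/474229) = 473794/474229 ≈ 0.99908)
H(g) = 6*g
l(M, R) = 100 + R
j - l(578, H(o(1, 6))) = 473794/474229 - (100 + 6*6**2) = 473794/474229 - (100 + 6*36) = 473794/474229 - (100 + 216) = 473794/474229 - 1*316 = 473794/474229 - 316 = -149382570/474229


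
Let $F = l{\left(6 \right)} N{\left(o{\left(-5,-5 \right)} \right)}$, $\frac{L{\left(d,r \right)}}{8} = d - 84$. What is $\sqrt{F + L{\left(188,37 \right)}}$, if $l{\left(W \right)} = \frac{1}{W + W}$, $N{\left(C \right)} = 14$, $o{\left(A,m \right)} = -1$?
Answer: $\frac{\sqrt{29994}}{6} \approx 28.865$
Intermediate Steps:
$L{\left(d,r \right)} = -672 + 8 d$ ($L{\left(d,r \right)} = 8 \left(d - 84\right) = 8 \left(-84 + d\right) = -672 + 8 d$)
$l{\left(W \right)} = \frac{1}{2 W}$
$F = \frac{7}{6}$ ($F = \frac{1}{2 \cdot 6} \cdot 14 = \frac{1}{2} \cdot \frac{1}{6} \cdot 14 = \frac{1}{12} \cdot 14 = \frac{7}{6} \approx 1.1667$)
$\sqrt{F + L{\left(188,37 \right)}} = \sqrt{\frac{7}{6} + \left(-672 + 8 \cdot 188\right)} = \sqrt{\frac{7}{6} + \left(-672 + 1504\right)} = \sqrt{\frac{7}{6} + 832} = \sqrt{\frac{4999}{6}} = \frac{\sqrt{29994}}{6}$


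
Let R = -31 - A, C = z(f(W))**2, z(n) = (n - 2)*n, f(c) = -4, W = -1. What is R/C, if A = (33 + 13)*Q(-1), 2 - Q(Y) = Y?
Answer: -169/576 ≈ -0.29340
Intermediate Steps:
Q(Y) = 2 - Y
z(n) = n*(-2 + n) (z(n) = (-2 + n)*n = n*(-2 + n))
A = 138 (A = (33 + 13)*(2 - 1*(-1)) = 46*(2 + 1) = 46*3 = 138)
C = 576 (C = (-4*(-2 - 4))**2 = (-4*(-6))**2 = 24**2 = 576)
R = -169 (R = -31 - 1*138 = -31 - 138 = -169)
R/C = -169/576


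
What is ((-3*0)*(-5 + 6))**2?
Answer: 0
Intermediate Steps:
((-3*0)*(-5 + 6))**2 = (0*1)**2 = 0**2 = 0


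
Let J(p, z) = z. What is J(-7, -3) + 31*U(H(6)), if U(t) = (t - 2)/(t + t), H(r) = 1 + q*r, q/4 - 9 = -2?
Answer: 4163/338 ≈ 12.317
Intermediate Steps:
q = 28 (q = 36 + 4*(-2) = 36 - 8 = 28)
H(r) = 1 + 28*r
U(t) = (-2 + t)/(2*t) (U(t) = (-2 + t)/((2*t)) = (-2 + t)*(1/(2*t)) = (-2 + t)/(2*t))
J(-7, -3) + 31*U(H(6)) = -3 + 31*((-2 + (1 + 28*6))/(2*(1 + 28*6))) = -3 + 31*((-2 + (1 + 168))/(2*(1 + 168))) = -3 + 31*((½)*(-2 + 169)/169) = -3 + 31*((½)*(1/169)*167) = -3 + 31*(167/338) = -3 + 5177/338 = 4163/338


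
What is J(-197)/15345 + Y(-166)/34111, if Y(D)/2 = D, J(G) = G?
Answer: -1074037/47584845 ≈ -0.022571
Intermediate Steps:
Y(D) = 2*D
J(-197)/15345 + Y(-166)/34111 = -197/15345 + (2*(-166))/34111 = -197*1/15345 - 332*1/34111 = -197/15345 - 332/34111 = -1074037/47584845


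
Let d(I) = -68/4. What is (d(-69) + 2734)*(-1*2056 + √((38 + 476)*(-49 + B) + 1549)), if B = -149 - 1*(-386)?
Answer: -5586152 + 8151*√10909 ≈ -4.7348e+6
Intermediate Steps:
d(I) = -17 (d(I) = -68*¼ = -17)
B = 237 (B = -149 + 386 = 237)
(d(-69) + 2734)*(-1*2056 + √((38 + 476)*(-49 + B) + 1549)) = (-17 + 2734)*(-1*2056 + √((38 + 476)*(-49 + 237) + 1549)) = 2717*(-2056 + √(514*188 + 1549)) = 2717*(-2056 + √(96632 + 1549)) = 2717*(-2056 + √98181) = 2717*(-2056 + 3*√10909) = -5586152 + 8151*√10909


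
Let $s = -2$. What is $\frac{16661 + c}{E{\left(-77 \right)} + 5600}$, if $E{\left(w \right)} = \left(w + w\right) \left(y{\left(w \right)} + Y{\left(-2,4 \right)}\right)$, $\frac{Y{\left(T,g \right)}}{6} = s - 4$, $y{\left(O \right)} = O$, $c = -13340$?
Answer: $\frac{3321}{23002} \approx 0.14438$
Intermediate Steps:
$Y{\left(T,g \right)} = -36$ ($Y{\left(T,g \right)} = 6 \left(-2 - 4\right) = 6 \left(-6\right) = -36$)
$E{\left(w \right)} = 2 w \left(-36 + w\right)$ ($E{\left(w \right)} = \left(w + w\right) \left(w - 36\right) = 2 w \left(-36 + w\right)$)
$\frac{16661 + c}{E{\left(-77 \right)} + 5600} = \frac{16661 - 13340}{2 \left(-77\right) \left(-36 - 77\right) + 5600} = \frac{3321}{2 \left(-77\right) \left(-113\right) + 5600} = \frac{3321}{17402 + 5600} = \frac{3321}{23002}$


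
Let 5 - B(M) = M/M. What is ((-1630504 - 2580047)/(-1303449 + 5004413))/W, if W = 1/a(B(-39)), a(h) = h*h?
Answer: -16842204/925241 ≈ -18.203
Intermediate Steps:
B(M) = 4 (B(M) = 5 - M/M = 5 - 1*1 = 5 - 1 = 4)
a(h) = h²
W = 1/16 (W = 1/(4²) = 1/16 ≈ 0.062500)
((-1630504 - 2580047)/(-1303449 + 5004413))/W = ((-1630504 - 2580047)/(-1303449 + 5004413))/(1/16) = -4210551/3700964*16 = -16842204/925241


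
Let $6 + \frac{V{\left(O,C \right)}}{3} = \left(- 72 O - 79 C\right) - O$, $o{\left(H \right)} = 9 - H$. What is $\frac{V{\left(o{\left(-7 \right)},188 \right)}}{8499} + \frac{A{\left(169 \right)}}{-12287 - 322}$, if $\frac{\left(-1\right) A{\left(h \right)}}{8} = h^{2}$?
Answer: $\frac{445234670}{35721297} \approx 12.464$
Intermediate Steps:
$V{\left(O,C \right)} = -18 - 237 C - 219 O$ ($V{\left(O,C \right)} = -18 + 3 \left(\left(- 72 O - 79 C\right) - O\right) = -18 + 3 \left(\left(- 79 C - 72 O\right) - O\right) = -18 + 3 \left(- 79 C - 73 O\right) = -18 - \left(219 O + 237 C\right) = -18 - 237 C - 219 O$)
$A{\left(h \right)} = - 8 h^{2}$
$\frac{V{\left(o{\left(-7 \right)},188 \right)}}{8499} + \frac{A{\left(169 \right)}}{-12287 - 322} = \frac{-18 - 44556 - 219 \left(9 - -7\right)}{8499} + \frac{\left(-8\right) 169^{2}}{-12287 - 322} = \left(-18 - 44556 - 219 \left(9 + 7\right)\right) \frac{1}{8499} + \frac{\left(-8\right) 28561}{-12609} = \left(-18 - 44556 - 3504\right) \frac{1}{8499} - - \frac{228488}{12609} = \left(-18 - 44556 - 3504\right) \frac{1}{8499} + \frac{228488}{12609} = \left(-48078\right) \frac{1}{8499} + \frac{228488}{12609} = - \frac{16026}{2833} + \frac{228488}{12609} = \frac{445234670}{35721297}$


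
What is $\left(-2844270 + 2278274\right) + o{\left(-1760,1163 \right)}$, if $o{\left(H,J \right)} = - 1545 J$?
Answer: $-2362831$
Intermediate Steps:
$\left(-2844270 + 2278274\right) + o{\left(-1760,1163 \right)} = \left(-2844270 + 2278274\right) - 1796835 = -565996 - 1796835 = -2362831$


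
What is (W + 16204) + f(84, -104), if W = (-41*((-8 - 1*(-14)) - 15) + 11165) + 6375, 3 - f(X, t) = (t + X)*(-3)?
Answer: 34056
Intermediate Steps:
f(X, t) = 3 + 3*X + 3*t (f(X, t) = 3 - (t + X)*(-3) = 3 - (X + t)*(-3) = 3 - (-3*X - 3*t) = 3 + (3*X + 3*t) = 3 + 3*X + 3*t)
W = 17909 (W = (-41*((-8 + 14) - 15) + 11165) + 6375 = (-41*(6 - 15) + 11165) + 6375 = (-41*(-9) + 11165) + 6375 = (369 + 11165) + 6375 = 11534 + 6375 = 17909)
(W + 16204) + f(84, -104) = (17909 + 16204) + (3 + 3*84 + 3*(-104)) = 34113 + (3 + 252 - 312) = 34113 - 57 = 34056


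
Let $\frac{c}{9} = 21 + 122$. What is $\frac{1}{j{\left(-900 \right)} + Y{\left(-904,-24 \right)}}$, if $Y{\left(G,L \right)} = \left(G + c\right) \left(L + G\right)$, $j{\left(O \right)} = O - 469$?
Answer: $- \frac{1}{356793} \approx -2.8027 \cdot 10^{-6}$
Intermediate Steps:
$c = 1287$ ($c = 9 \left(21 + 122\right) = 9 \cdot 143 = 1287$)
$j{\left(O \right)} = -469 + O$
$Y{\left(G,L \right)} = \left(1287 + G\right) \left(G + L\right)$ ($Y{\left(G,L \right)} = \left(G + 1287\right) \left(L + G\right) = \left(1287 + G\right) \left(G + L\right)$)
$\frac{1}{j{\left(-900 \right)} + Y{\left(-904,-24 \right)}} = \frac{1}{\left(-469 - 900\right) + \left(\left(-904\right)^{2} + 1287 \left(-904\right) + 1287 \left(-24\right) - -21696\right)} = \frac{1}{-1369 + \left(817216 - 1163448 - 30888 + 21696\right)} = \frac{1}{-1369 - 355424} = \frac{1}{-356793} = - \frac{1}{356793}$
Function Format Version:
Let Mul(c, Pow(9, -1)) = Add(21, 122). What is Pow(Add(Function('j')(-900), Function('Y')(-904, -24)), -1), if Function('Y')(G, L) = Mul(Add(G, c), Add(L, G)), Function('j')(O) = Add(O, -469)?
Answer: Rational(-1, 356793) ≈ -2.8027e-6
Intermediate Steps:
c = 1287 (c = Mul(9, Add(21, 122)) = Mul(9, 143) = 1287)
Function('j')(O) = Add(-469, O)
Function('Y')(G, L) = Mul(Add(1287, G), Add(G, L)) (Function('Y')(G, L) = Mul(Add(G, 1287), Add(L, G)) = Mul(Add(1287, G), Add(G, L)))
Pow(Add(Function('j')(-900), Function('Y')(-904, -24)), -1) = Pow(Add(Add(-469, -900), Add(Pow(-904, 2), Mul(1287, -904), Mul(1287, -24), Mul(-904, -24))), -1) = Pow(Add(-1369, Add(817216, -1163448, -30888, 21696)), -1) = Pow(Add(-1369, -355424), -1) = Pow(-356793, -1) = Rational(-1, 356793)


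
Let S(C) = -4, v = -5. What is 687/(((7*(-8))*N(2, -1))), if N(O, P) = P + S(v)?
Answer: 687/280 ≈ 2.4536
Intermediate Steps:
N(O, P) = -4 + P (N(O, P) = P - 4 = -4 + P)
687/(((7*(-8))*N(2, -1))) = 687/(((7*(-8))*(-4 - 1))) = 687/((-56*(-5))) = 687/280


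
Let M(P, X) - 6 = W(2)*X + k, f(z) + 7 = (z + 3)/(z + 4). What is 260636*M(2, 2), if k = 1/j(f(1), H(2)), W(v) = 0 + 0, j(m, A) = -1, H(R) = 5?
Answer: 1303180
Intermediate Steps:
f(z) = -7 + (3 + z)/(4 + z) (f(z) = -7 + (z + 3)/(z + 4) = -7 + (3 + z)/(4 + z))
W(v) = 0
k = -1 (k = 1/(-1) = -1)
M(P, X) = 5 (M(P, X) = 6 + (0*X - 1) = 6 + (0 - 1) = 6 - 1 = 5)
260636*M(2, 2) = 260636*5 = 1303180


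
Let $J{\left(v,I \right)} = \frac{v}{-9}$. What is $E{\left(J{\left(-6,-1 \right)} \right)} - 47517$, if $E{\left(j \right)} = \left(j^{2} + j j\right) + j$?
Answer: $- \frac{427639}{9} \approx -47515.0$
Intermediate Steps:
$J{\left(v,I \right)} = - \frac{v}{9}$ ($J{\left(v,I \right)} = v \left(- \frac{1}{9}\right) = - \frac{v}{9}$)
$E{\left(j \right)} = j + 2 j^{2}$ ($E{\left(j \right)} = \left(j^{2} + j^{2}\right) + j = 2 j^{2} + j = j + 2 j^{2}$)
$E{\left(J{\left(-6,-1 \right)} \right)} - 47517 = \left(- \frac{1}{9}\right) \left(-6\right) \left(1 + 2 \left(\left(- \frac{1}{9}\right) \left(-6\right)\right)\right) - 47517 = \frac{2 \left(1 + 2 \cdot \frac{2}{3}\right)}{3} - 47517 = \frac{2 \left(1 + \frac{4}{3}\right)}{3} - 47517 = \frac{2}{3} \cdot \frac{7}{3} - 47517 = \frac{14}{9} - 47517 = - \frac{427639}{9}$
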